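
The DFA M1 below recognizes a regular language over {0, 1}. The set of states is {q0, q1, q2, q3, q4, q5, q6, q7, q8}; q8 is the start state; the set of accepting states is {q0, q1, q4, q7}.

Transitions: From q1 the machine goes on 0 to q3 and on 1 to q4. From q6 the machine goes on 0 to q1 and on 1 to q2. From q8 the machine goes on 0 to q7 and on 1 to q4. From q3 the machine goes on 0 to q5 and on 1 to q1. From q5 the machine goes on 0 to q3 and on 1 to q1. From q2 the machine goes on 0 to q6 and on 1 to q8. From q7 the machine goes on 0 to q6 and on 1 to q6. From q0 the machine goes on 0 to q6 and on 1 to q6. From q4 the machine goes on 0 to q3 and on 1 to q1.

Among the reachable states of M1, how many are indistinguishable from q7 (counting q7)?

1

Reachable states from the start: {q1,q2,q3,q4,q5,q6,q7,q8}. Unreachable: {q0} — drop them.
Start with accepting vs non-accepting: {q1,q4,q7} | {q2,q3,q5,q6,q8}.
Split {q1,q4,q7} by δ(·,1) → {q1,q4} and {q7}.
Split {q2,q3,q5,q6,q8} by δ(·,0) → {q2,q3,q5} and {q6} and {q8}.
Refine {q2,q3,q5} on symbol 0: members go to different blocks, giving {q3,q5} and {q2}.
No further refinement is possible. Final partition (6 blocks): {q1,q4} | {q3,q5} | {q7} | {q6} | {q8} | {q2}.
State q7 belongs to the block {q7}, which has 1 states.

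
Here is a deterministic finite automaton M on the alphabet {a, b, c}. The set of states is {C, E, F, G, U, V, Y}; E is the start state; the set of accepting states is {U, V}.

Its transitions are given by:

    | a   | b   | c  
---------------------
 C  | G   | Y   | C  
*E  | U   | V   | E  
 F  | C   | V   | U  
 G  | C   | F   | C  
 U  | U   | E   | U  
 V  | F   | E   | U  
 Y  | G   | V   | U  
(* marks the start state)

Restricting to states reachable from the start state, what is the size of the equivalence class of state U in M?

P0 = {U,V} | {C,E,F,G,Y}.
Split {U,V} by δ(·,a) → {U} and {V}.
On input a, block {C,E,F,G,Y} splits into {C,F,G,Y} and {E}.
Refine {C,F,G,Y} on symbol b: members go to different blocks, giving {F,Y} and {C,G}.
No further refinement is possible. Final partition (5 blocks): {U} | {F,Y} | {V} | {E} | {C,G}.
State U belongs to the block {U}, which has 1 states.

1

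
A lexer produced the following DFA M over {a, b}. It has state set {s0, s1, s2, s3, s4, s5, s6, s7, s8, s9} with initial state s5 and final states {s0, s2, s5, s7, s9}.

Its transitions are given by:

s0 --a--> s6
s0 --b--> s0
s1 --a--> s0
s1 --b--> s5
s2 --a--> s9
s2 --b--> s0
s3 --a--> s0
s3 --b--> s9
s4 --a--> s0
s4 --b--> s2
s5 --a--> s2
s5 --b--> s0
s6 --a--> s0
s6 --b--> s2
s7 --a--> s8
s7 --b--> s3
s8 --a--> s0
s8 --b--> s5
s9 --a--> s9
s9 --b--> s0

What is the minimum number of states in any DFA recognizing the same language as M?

States {s1,s3,s4,s7,s8} cannot be reached from the start state, so discard them.
Start with accepting vs non-accepting: {s0,s2,s5,s9} | {s6}.
On input a, block {s0,s2,s5,s9} splits into {s2,s5,s9} and {s0}.
Stable partition: {s2,s5,s9} | {s6} | {s0} — 3 equivalence classes.

3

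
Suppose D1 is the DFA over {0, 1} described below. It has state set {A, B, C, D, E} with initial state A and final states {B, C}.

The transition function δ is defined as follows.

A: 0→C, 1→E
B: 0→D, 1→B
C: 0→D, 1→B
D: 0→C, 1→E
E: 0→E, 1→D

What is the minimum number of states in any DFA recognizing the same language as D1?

Start with accepting vs non-accepting: {B,C} | {A,D,E}.
Split {A,D,E} by δ(·,0) → {A,D} and {E}.
No further refinement is possible. Final partition (3 blocks): {B,C} | {A,D} | {E}.

3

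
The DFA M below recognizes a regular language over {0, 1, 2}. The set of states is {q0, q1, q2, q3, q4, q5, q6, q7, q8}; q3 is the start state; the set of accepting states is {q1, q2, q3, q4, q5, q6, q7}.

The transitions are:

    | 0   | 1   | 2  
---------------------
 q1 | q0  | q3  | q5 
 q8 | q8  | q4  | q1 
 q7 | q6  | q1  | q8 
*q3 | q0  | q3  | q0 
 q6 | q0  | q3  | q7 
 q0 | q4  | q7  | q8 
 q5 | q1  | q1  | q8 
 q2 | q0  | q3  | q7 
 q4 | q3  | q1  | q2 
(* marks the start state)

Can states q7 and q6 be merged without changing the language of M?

All states are reachable from the start state.
Start with accepting vs non-accepting: {q1,q2,q3,q4,q5,q6,q7} | {q0,q8}.
Refine {q1,q2,q3,q4,q5,q6,q7} on symbol 0: members go to different blocks, giving {q1,q2,q3,q6} and {q4,q5,q7}.
Refine {q1,q2,q3,q6} on symbol 2: members go to different blocks, giving {q1,q2,q6} and {q3}.
Refine {q0,q8} on symbol 0: members go to different blocks, giving {q0} and {q8}.
Split {q4,q5,q7} by δ(·,0) → {q5,q7} and {q4}.
No further refinement is possible. Final partition (6 blocks): {q1,q2,q6} | {q0} | {q5,q7} | {q3} | {q8} | {q4}.
q7 and q6 end up in different blocks, so they are distinguishable. For instance, the string '0' is accepted from only q7.

No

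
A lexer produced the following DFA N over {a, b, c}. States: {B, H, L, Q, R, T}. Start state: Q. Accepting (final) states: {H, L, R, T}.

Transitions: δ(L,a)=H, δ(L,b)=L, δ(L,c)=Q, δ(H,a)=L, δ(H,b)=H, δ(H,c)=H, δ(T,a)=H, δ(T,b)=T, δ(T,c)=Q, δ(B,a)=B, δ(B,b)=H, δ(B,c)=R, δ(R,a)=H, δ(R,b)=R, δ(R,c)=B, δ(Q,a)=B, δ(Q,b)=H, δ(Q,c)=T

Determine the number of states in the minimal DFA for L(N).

3

Initial partition by acceptance: {H,L,R,T} | {B,Q}.
Refine {H,L,R,T} on symbol c: members go to different blocks, giving {L,R,T} and {H}.
Stable partition: {L,R,T} | {B,Q} | {H} — 3 equivalence classes.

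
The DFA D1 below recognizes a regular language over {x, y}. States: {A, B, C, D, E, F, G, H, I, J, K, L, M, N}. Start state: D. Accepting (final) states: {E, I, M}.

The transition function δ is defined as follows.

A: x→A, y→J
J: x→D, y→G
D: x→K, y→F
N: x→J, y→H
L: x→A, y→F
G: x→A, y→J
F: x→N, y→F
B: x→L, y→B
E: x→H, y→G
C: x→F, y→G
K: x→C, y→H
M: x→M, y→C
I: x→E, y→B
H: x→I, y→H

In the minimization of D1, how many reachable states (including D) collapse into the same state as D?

Reachable states from the start: {A,B,C,D,E,F,G,H,I,J,K,L,N}. Unreachable: {M} — drop them.
P0 = {E,I} | {A,B,C,D,F,G,H,J,K,L,N}.
On input x, block {E,I} splits into {E} and {I}.
Split {A,B,C,D,F,G,H,J,K,L,N} by δ(·,x) → {A,B,C,D,F,G,J,K,L,N} and {H}.
On input y, block {A,B,C,D,F,G,J,K,L,N} splits into {A,B,C,D,F,G,J,L} and {K,N}.
Refine {A,B,C,D,F,G,J,L} on symbol x: members go to different blocks, giving {A,B,C,G,J,L} and {D,F}.
Refine {A,B,C,G,J,L} on symbol x: members go to different blocks, giving {A,B,G,L} and {C,J}.
On input y, block {A,B,G,L} splits into {A,G} and {B} and {L}.
No further refinement is possible. Final partition (9 blocks): {E} | {A,G} | {I} | {H} | {K,N} | {D,F} | {C,J} | {B} | {L}.
The equivalence class containing D is {D,F}, of size 2.

2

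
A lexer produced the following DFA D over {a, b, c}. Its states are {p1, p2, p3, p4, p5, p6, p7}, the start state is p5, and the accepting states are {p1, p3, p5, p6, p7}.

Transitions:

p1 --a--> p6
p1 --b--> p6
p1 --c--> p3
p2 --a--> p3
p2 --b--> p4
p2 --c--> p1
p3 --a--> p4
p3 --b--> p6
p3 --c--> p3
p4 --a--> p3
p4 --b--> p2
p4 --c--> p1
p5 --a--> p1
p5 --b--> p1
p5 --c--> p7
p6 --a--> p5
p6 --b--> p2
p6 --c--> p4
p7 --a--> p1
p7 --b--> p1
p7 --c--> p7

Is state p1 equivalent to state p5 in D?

No

P0 = {p1,p3,p5,p6,p7} | {p2,p4}.
Refine {p1,p3,p5,p6,p7} on symbol a: members go to different blocks, giving {p1,p5,p6,p7} and {p3}.
Refine {p1,p5,p6,p7} on symbol b: members go to different blocks, giving {p1,p5,p7} and {p6}.
On input a, block {p1,p5,p7} splits into {p5,p7} and {p1}.
The partition is now stable with 5 blocks: {p5,p7} | {p2,p4} | {p3} | {p6} | {p1}.
p1 and p5 end up in different blocks, so they are distinguishable. For instance, the string 'ab' is accepted from only p5.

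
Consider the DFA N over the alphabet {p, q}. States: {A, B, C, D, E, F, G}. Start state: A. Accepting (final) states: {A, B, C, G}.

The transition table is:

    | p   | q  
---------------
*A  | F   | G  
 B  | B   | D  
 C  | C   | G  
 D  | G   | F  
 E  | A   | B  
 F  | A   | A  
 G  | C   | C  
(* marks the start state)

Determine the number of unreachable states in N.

Starting at A and following transitions, the reachable set is {A, C, F, G}. That leaves B, D, E unreachable — 3 in total.

3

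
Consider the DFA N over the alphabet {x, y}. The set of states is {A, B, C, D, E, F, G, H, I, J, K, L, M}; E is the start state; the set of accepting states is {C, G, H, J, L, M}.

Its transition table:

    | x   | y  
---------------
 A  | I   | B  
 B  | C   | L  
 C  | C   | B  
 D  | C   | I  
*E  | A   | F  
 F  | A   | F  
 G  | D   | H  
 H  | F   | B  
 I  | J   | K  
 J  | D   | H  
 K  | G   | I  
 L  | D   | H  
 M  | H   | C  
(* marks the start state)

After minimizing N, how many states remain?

8

First remove the unreachable states {M}; 12 states remain.
Start with accepting vs non-accepting: {C,G,H,J,L} | {A,B,D,E,F,I,K}.
Split {C,G,H,J,L} by δ(·,x) → {G,H,J,L} and {C}.
On input y, block {G,H,J,L} splits into {G,J,L} and {H}.
On input x, block {A,B,D,E,F,I,K} splits into {A,E,F} and {B,D} and {I,K}.
On input x, block {A,E,F} splits into {E,F} and {A}.
On input y, block {B,D} splits into {B} and {D}.
Stable partition: {G,J,L} | {E,F} | {C} | {H} | {B} | {I,K} | {A} | {D} — 8 equivalence classes.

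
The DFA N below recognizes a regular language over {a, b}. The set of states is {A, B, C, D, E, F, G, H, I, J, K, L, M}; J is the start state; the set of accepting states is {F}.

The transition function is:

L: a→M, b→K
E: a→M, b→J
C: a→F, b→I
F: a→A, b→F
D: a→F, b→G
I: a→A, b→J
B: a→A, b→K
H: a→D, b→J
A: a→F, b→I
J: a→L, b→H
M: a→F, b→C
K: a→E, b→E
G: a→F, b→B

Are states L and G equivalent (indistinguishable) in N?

No

Every state is reachable, so we keep all 13.
Start with accepting vs non-accepting: {F} | {A,B,C,D,E,G,H,I,J,K,L,M}.
Split {A,B,C,D,E,G,H,I,J,K,L,M} by δ(·,a) → {B,E,H,I,J,K,L} and {A,C,D,G,M}.
Refine {B,E,H,I,J,K,L} on symbol a: members go to different blocks, giving {B,E,H,I,L} and {J,K}.
Refine {A,C,D,G,M} on symbol b: members go to different blocks, giving {A,C,G} and {D,M}.
Refine {B,E,H,I,L} on symbol a: members go to different blocks, giving {E,H,L} and {B,I}.
No further refinement is possible. Final partition (6 blocks): {F} | {E,H,L} | {A,C,G} | {J,K} | {D,M} | {B,I}.
L and G end up in different blocks, so they are distinguishable. For instance, the string 'a' is accepted from only G.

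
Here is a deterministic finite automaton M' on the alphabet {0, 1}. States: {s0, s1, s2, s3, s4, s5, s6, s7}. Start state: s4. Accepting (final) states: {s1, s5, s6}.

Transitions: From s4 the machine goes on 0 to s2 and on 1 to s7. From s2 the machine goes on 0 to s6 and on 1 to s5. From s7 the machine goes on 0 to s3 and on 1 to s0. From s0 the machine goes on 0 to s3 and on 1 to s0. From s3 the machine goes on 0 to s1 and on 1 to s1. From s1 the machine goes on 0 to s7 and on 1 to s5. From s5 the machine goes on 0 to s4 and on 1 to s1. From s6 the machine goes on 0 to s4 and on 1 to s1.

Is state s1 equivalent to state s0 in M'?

P0 = {s1,s5,s6} | {s0,s2,s3,s4,s7}.
Split {s0,s2,s3,s4,s7} by δ(·,0) → {s0,s4,s7} and {s2,s3}.
The partition is now stable with 3 blocks: {s1,s5,s6} | {s0,s4,s7} | {s2,s3}.
s1 and s0 end up in different blocks, so they are distinguishable. For instance, the string 'ε' is accepted from only s1.

No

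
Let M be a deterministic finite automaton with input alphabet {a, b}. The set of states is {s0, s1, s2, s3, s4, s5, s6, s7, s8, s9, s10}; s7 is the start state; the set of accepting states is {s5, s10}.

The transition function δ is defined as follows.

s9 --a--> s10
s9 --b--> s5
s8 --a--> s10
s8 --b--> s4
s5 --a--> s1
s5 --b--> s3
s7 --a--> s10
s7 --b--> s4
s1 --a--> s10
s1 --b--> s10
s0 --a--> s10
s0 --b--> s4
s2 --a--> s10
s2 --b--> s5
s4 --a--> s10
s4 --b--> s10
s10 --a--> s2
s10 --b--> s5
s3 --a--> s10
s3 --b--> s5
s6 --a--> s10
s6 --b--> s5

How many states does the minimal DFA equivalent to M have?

5

States {s0,s6,s8,s9} cannot be reached from the start state, so discard them.
P0 = {s5,s10} | {s1,s2,s3,s4,s7}.
On input b, block {s5,s10} splits into {s5} and {s10}.
Refine {s1,s2,s3,s4,s7} on symbol b: members go to different blocks, giving {s1,s4} and {s2,s3} and {s7}.
Stable partition: {s5} | {s1,s4} | {s10} | {s2,s3} | {s7} — 5 equivalence classes.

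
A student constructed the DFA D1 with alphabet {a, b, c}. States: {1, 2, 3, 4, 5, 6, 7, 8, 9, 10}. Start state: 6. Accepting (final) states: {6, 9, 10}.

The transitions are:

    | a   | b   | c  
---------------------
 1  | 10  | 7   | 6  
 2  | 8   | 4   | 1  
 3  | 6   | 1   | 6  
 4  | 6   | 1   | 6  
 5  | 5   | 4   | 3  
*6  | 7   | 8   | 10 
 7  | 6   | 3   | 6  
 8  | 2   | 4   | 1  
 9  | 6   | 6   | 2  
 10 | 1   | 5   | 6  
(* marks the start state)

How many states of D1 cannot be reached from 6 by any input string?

BFS from 6 reaches {1, 2, 3, 4, 5, 6, 7, 8, 10}; the 1 state(s) 9 are never visited.

1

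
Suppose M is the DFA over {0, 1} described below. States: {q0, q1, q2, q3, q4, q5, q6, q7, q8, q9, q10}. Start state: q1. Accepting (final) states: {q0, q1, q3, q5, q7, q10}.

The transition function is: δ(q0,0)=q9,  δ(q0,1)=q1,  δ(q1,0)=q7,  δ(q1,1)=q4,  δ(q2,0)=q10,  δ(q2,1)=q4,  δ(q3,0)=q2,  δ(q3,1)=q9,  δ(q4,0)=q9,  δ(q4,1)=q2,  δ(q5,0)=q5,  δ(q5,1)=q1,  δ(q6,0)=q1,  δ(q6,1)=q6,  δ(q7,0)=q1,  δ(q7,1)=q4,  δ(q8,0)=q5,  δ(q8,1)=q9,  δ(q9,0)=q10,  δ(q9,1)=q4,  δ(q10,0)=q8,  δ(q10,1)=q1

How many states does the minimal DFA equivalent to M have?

Reachable states from the start: {q1,q2,q4,q5,q7,q8,q9,q10}. Unreachable: {q0,q3,q6} — drop them.
Start with accepting vs non-accepting: {q1,q5,q7,q10} | {q2,q4,q8,q9}.
Refine {q1,q5,q7,q10} on symbol 0: members go to different blocks, giving {q1,q5,q7} and {q10}.
Refine {q1,q5,q7} on symbol 1: members go to different blocks, giving {q1,q7} and {q5}.
On input 0, block {q2,q4,q8,q9} splits into {q2,q9} and {q4} and {q8}.
Stable partition: {q1,q7} | {q2,q9} | {q10} | {q5} | {q4} | {q8} — 6 equivalence classes.

6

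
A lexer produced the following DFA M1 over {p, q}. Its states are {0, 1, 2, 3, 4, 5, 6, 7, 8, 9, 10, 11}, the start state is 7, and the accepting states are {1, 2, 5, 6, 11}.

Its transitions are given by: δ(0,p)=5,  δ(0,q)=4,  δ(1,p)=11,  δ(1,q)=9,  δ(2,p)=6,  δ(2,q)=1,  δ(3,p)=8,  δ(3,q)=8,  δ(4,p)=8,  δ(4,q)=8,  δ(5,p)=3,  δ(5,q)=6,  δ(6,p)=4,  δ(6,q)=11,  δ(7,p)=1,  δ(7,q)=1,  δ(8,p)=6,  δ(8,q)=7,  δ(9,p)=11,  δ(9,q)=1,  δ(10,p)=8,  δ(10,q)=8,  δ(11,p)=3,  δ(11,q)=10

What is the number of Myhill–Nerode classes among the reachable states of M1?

7

Reachable states from the start: {1,3,4,6,7,8,9,10,11}. Unreachable: {0,2,5} — drop them.
Initial partition by acceptance: {1,6,11} | {3,4,7,8,9,10}.
On input p, block {1,6,11} splits into {6,11} and {1}.
Refine {6,11} on symbol q: members go to different blocks, giving {6} and {11}.
Split {3,4,7,8,9,10} by δ(·,p) → {3,4,10} and {7} and {8} and {9}.
No further refinement is possible. Final partition (7 blocks): {6} | {3,4,10} | {1} | {11} | {7} | {8} | {9}.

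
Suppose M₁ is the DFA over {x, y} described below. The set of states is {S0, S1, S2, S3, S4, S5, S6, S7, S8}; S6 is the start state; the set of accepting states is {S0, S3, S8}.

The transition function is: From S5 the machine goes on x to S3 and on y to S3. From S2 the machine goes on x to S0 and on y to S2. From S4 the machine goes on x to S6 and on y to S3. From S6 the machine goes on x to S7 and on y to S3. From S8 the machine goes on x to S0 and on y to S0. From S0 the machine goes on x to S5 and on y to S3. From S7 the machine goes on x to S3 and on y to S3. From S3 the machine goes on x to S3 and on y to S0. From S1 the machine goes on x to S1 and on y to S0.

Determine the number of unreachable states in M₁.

4

No path from S6 leads to S1, S2, S4, S8; the other 5 states are all reachable.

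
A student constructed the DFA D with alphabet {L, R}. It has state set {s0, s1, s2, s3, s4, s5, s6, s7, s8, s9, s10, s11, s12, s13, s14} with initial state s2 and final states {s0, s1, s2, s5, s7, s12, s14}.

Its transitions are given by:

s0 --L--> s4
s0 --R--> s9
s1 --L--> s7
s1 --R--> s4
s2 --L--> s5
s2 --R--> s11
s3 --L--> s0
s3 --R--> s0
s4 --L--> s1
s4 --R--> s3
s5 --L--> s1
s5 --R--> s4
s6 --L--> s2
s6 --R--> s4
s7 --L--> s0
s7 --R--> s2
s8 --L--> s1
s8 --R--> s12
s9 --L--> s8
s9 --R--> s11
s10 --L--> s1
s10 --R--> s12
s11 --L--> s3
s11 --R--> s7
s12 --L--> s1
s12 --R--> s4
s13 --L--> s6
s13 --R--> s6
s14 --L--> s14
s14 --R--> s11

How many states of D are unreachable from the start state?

BFS from s2 reaches {s0, s1, s2, s3, s4, s5, s7, s8, s9, s11, s12}; the 4 state(s) s6, s10, s13, s14 are never visited.

4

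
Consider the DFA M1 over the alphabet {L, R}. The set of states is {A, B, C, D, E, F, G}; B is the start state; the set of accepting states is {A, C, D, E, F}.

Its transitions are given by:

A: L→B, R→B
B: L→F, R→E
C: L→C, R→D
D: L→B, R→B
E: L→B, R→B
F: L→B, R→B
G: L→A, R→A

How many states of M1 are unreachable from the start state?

No path from B leads to A, C, D, G; the other 3 states are all reachable.

4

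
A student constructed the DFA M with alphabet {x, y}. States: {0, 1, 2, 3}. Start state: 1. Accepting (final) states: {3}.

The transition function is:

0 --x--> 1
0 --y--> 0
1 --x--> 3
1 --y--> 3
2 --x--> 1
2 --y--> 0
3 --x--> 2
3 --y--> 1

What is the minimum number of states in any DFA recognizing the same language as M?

3

All states are reachable from the start state.
Initial partition by acceptance: {3} | {0,1,2}.
Refine {0,1,2} on symbol x: members go to different blocks, giving {0,2} and {1}.
No further refinement is possible. Final partition (3 blocks): {3} | {0,2} | {1}.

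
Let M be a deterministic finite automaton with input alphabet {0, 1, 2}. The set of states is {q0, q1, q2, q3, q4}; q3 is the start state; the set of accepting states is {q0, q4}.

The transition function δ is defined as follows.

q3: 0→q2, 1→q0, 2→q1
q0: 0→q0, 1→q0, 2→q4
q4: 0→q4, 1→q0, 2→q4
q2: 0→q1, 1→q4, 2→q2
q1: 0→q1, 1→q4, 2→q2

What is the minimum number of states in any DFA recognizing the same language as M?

P0 = {q0,q4} | {q1,q2,q3}.
No further refinement is possible. Final partition (2 blocks): {q0,q4} | {q1,q2,q3}.

2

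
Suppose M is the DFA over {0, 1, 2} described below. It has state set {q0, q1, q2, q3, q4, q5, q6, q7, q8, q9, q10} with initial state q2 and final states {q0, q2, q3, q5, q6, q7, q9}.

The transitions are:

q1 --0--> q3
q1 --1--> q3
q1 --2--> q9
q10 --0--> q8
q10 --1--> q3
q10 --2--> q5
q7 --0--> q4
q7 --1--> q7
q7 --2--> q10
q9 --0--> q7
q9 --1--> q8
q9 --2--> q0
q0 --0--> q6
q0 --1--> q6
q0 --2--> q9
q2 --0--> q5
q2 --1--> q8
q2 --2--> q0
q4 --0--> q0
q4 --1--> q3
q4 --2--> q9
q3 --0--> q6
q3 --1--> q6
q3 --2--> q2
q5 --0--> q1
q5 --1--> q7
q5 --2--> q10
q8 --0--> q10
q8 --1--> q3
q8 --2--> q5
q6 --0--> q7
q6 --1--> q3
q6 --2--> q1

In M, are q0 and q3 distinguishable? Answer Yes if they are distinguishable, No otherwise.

No

Start with accepting vs non-accepting: {q0,q2,q3,q5,q6,q7,q9} | {q1,q4,q8,q10}.
On input 0, block {q0,q2,q3,q5,q6,q7,q9} splits into {q0,q2,q3,q6,q9} and {q5,q7}.
Refine {q0,q2,q3,q6,q9} on symbol 0: members go to different blocks, giving {q2,q6,q9} and {q0,q3}.
Split {q2,q6,q9} by δ(·,1) → {q2,q9} and {q6}.
Split {q1,q4,q8,q10} by δ(·,0) → {q1,q4} and {q8,q10}.
The partition is now stable with 6 blocks: {q2,q9} | {q1,q4} | {q5,q7} | {q0,q3} | {q6} | {q8,q10}.
q0 and q3 lie in the same block of the stable partition, so they are equivalent — no string distinguishes them.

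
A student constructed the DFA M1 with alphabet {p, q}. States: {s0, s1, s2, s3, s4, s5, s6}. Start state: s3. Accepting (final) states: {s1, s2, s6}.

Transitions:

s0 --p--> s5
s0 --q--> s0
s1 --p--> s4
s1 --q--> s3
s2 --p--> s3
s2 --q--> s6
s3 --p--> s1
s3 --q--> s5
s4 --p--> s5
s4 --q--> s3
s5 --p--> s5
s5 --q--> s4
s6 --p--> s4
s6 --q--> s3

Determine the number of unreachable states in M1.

3

Starting at s3 and following transitions, the reachable set is {s1, s3, s4, s5}. That leaves s0, s2, s6 unreachable — 3 in total.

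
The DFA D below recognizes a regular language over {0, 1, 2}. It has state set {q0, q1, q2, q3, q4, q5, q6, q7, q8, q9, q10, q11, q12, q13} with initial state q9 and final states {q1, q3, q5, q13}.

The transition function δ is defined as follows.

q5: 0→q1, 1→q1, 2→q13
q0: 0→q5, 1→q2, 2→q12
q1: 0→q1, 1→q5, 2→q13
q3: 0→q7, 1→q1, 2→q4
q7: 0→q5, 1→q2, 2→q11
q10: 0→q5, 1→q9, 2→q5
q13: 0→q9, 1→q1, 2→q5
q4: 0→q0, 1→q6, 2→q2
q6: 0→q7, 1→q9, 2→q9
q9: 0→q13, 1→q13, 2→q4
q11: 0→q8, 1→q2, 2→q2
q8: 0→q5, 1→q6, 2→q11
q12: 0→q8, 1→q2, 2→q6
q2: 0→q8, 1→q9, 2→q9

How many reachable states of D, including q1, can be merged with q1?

2

Reachable states from the start: {q0,q1,q2,q4,q5,q6,q7,q8,q9,q11,q12,q13}. Unreachable: {q3,q10} — drop them.
Start with accepting vs non-accepting: {q1,q5,q13} | {q0,q2,q4,q6,q7,q8,q9,q11,q12}.
Split {q1,q5,q13} by δ(·,0) → {q1,q5} and {q13}.
On input 0, block {q0,q2,q4,q6,q7,q8,q9,q11,q12} splits into {q2,q4,q6,q11,q12} and {q0,q7,q8} and {q9}.
Refine {q2,q4,q6,q11,q12} on symbol 1: members go to different blocks, giving {q4,q11,q12} and {q2,q6}.
Stable partition: {q1,q5} | {q4,q11,q12} | {q13} | {q0,q7,q8} | {q9} | {q2,q6} — 6 equivalence classes.
The equivalence class containing q1 is {q1,q5}, of size 2.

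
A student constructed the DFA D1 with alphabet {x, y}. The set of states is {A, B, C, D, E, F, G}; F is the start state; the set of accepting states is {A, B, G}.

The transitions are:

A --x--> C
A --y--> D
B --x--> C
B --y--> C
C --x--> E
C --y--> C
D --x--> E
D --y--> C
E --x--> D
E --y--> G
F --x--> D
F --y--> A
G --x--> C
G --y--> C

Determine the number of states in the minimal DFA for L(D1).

States {B} cannot be reached from the start state, so discard them.
Initial partition by acceptance: {A,G} | {C,D,E,F}.
On input y, block {C,D,E,F} splits into {C,D} and {E,F}.
The partition is now stable with 3 blocks: {A,G} | {C,D} | {E,F}.

3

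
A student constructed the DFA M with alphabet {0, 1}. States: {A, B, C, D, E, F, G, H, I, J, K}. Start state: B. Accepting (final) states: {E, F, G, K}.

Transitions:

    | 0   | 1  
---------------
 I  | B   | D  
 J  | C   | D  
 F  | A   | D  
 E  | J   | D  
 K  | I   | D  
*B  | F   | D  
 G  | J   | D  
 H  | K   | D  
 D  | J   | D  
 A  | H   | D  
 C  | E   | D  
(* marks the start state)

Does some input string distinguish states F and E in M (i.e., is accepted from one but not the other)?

No

States {G} cannot be reached from the start state, so discard them.
Initial partition by acceptance: {E,F,K} | {A,B,C,D,H,I,J}.
On input 0, block {A,B,C,D,H,I,J} splits into {A,D,I,J} and {B,C,H}.
Split {A,D,I,J} by δ(·,0) → {A,I,J} and {D}.
Stable partition: {E,F,K} | {A,I,J} | {B,C,H} | {D} — 4 equivalence classes.
F and E lie in the same block of the stable partition, so they are equivalent — no string distinguishes them.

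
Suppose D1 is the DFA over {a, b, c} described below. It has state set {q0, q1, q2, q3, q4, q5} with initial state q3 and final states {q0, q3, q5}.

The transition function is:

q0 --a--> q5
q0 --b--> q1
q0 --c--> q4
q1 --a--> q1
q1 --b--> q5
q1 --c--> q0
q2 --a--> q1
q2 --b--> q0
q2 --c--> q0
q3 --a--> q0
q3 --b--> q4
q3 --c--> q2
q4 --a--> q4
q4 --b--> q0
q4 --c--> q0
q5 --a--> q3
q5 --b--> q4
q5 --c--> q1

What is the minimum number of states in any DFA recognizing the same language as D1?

P0 = {q0,q3,q5} | {q1,q2,q4}.
No further refinement is possible. Final partition (2 blocks): {q0,q3,q5} | {q1,q2,q4}.

2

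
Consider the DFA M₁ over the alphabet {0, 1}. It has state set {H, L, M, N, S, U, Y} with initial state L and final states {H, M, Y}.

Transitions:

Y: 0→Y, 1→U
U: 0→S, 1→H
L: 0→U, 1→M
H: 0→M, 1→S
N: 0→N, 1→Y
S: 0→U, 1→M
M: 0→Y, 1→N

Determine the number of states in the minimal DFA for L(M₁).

2

Every state is reachable, so we keep all 7.
P0 = {H,M,Y} | {L,N,S,U}.
The partition is now stable with 2 blocks: {H,M,Y} | {L,N,S,U}.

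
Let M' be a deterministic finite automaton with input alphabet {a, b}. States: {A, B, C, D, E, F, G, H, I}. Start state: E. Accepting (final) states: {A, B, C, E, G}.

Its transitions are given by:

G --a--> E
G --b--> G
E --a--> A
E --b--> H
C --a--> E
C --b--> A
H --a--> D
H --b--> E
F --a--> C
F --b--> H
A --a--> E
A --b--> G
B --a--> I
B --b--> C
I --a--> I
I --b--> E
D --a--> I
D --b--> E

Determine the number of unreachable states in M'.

3

BFS from E reaches {A, D, E, G, H, I}; the 3 state(s) B, C, F are never visited.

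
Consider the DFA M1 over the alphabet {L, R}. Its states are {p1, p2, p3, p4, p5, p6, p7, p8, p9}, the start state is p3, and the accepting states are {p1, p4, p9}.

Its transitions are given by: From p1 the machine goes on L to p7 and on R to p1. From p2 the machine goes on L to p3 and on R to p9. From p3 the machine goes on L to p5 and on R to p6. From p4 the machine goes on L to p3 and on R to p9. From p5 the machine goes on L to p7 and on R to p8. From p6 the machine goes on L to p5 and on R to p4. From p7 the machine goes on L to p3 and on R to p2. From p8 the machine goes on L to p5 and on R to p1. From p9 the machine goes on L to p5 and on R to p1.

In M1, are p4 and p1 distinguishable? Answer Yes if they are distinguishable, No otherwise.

Every state is reachable, so we keep all 9.
Initial partition by acceptance: {p1,p4,p9} | {p2,p3,p5,p6,p7,p8}.
Refine {p2,p3,p5,p6,p7,p8} on symbol R: members go to different blocks, giving {p2,p6,p8} and {p3,p5,p7}.
Stable partition: {p1,p4,p9} | {p2,p6,p8} | {p3,p5,p7} — 3 equivalence classes.
p4 and p1 lie in the same block of the stable partition, so they are equivalent — no string distinguishes them.

No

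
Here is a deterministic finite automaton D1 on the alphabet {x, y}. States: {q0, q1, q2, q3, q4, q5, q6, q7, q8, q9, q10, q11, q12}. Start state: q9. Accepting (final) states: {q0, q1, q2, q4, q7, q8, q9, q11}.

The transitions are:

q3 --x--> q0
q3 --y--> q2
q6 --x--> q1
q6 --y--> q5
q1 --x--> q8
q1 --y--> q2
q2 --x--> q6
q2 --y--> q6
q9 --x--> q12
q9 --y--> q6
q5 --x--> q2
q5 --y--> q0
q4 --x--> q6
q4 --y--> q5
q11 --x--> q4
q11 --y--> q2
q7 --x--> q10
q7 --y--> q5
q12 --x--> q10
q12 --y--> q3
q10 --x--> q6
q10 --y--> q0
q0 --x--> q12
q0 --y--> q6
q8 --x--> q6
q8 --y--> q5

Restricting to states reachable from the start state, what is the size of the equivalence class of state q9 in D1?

States {q4,q7,q11} cannot be reached from the start state, so discard them.
Initial partition by acceptance: {q0,q1,q2,q8,q9} | {q3,q5,q6,q10,q12}.
On input x, block {q0,q1,q2,q8,q9} splits into {q0,q2,q8,q9} and {q1}.
Split {q3,q5,q6,q10,q12} by δ(·,x) → {q3,q5} and {q10,q12} and {q6}.
On input x, block {q0,q2,q8,q9} splits into {q0,q9} and {q2,q8}.
Split {q3,q5} by δ(·,x) → {q3} and {q5}.
On input x, block {q10,q12} splits into {q10} and {q12}.
On input y, block {q2,q8} splits into {q2} and {q8}.
No further refinement is possible. Final partition (9 blocks): {q0,q9} | {q3} | {q1} | {q10} | {q6} | {q2} | {q5} | {q12} | {q8}.
The equivalence class containing q9 is {q0,q9}, of size 2.

2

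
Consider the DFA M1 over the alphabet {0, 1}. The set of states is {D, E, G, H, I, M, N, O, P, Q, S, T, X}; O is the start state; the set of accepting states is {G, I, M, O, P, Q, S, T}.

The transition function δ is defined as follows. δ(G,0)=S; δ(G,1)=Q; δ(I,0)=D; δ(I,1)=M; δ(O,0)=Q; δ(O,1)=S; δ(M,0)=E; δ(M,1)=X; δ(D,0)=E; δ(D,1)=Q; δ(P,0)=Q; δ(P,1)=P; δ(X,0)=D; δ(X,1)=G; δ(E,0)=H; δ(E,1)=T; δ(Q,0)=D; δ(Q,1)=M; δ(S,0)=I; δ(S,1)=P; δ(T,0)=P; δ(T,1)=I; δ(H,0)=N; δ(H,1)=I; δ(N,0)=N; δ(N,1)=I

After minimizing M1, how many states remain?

8

Start with accepting vs non-accepting: {G,I,M,O,P,Q,S,T} | {D,E,H,N,X}.
Split {G,I,M,O,P,Q,S,T} by δ(·,0) → {G,O,P,S,T} and {I,M,Q}.
On input 0, block {G,O,P,S,T} splits into {O,P,S} and {G,T}.
Split {D,E,H,N,X} by δ(·,1) → {D,H,N} and {E,X}.
Refine {D,H,N} on symbol 0: members go to different blocks, giving {H,N} and {D}.
Split {I,M,Q} by δ(·,0) → {I,Q} and {M}.
On input 0, block {E,X} splits into {X} and {E}.
Stable partition: {O,P,S} | {H,N} | {I,Q} | {G,T} | {X} | {D} | {M} | {E} — 8 equivalence classes.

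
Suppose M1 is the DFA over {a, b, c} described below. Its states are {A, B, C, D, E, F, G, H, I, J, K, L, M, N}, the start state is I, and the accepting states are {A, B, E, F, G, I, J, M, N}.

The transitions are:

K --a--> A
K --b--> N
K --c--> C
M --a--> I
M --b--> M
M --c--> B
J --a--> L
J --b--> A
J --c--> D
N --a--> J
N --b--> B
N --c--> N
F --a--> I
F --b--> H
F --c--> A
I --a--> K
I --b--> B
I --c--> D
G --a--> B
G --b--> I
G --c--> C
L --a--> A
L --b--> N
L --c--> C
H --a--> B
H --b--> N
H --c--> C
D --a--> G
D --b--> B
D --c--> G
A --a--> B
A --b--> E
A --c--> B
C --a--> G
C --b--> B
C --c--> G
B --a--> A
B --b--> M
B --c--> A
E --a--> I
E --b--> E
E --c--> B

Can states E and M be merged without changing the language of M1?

Yes

First remove the unreachable states {F,H}; 12 states remain.
Start with accepting vs non-accepting: {A,B,E,G,I,J,M,N} | {C,D,K,L}.
Split {A,B,E,G,I,J,M,N} by δ(·,a) → {A,B,E,G,M,N} and {I,J}.
On input a, block {A,B,E,G,M,N} splits into {A,B,G} and {E,M,N}.
On input b, block {A,B,G} splits into {A,B} and {G}.
Split {C,D,K,L} by δ(·,a) → {C,D} and {K,L}.
Refine {E,M,N} on symbol b: members go to different blocks, giving {E,M} and {N}.
The partition is now stable with 7 blocks: {A,B} | {C,D} | {I,J} | {E,M} | {G} | {K,L} | {N}.
E and M lie in the same block of the stable partition, so they are equivalent — no string distinguishes them.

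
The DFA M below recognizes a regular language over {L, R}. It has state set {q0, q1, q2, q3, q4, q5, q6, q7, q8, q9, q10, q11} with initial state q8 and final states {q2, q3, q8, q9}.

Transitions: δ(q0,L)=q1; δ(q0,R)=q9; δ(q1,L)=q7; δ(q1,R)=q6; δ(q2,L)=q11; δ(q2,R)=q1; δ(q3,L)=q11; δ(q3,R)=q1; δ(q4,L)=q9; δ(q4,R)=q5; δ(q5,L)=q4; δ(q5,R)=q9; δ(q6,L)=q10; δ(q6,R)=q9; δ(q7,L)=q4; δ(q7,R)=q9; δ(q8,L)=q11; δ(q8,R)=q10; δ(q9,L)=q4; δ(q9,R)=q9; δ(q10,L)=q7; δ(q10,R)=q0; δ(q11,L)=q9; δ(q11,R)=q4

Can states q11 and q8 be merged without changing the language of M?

No

First remove the unreachable states {q2,q3}; 10 states remain.
P0 = {q8,q9} | {q0,q1,q4,q5,q6,q7,q10,q11}.
Split {q8,q9} by δ(·,R) → {q8} and {q9}.
Refine {q0,q1,q4,q5,q6,q7,q10,q11} on symbol L: members go to different blocks, giving {q0,q1,q5,q6,q7,q10} and {q4,q11}.
Split {q0,q1,q5,q6,q7,q10} by δ(·,L) → {q0,q1,q6,q10} and {q5,q7}.
Split {q0,q1,q6,q10} by δ(·,L) → {q0,q6} and {q1,q10}.
Refine {q4,q11} on symbol R: members go to different blocks, giving {q4} and {q11}.
No further refinement is possible. Final partition (7 blocks): {q8} | {q0,q6} | {q9} | {q4} | {q5,q7} | {q1,q10} | {q11}.
q11 and q8 end up in different blocks, so they are distinguishable. For instance, the string 'ε' is accepted from only q8.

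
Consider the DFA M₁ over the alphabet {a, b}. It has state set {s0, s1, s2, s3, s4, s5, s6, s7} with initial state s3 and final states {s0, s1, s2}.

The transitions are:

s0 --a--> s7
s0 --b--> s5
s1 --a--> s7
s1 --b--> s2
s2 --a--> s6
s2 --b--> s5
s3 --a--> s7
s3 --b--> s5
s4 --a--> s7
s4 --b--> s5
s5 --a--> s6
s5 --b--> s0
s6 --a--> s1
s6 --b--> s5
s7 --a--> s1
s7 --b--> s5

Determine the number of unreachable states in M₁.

Starting at s3 and following transitions, the reachable set is {s0, s1, s2, s3, s5, s6, s7}. That leaves s4 unreachable — 1 in total.

1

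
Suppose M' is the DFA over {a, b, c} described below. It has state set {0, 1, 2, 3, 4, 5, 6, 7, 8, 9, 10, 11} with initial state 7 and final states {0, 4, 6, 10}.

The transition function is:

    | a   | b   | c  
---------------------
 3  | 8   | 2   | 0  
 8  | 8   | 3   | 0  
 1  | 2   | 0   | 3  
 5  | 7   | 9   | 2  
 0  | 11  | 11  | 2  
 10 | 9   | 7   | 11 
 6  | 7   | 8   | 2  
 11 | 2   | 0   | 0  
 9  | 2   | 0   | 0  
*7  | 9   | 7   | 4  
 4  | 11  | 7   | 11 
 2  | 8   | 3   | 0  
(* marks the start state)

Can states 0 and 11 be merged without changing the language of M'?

States {1,5,6,10} cannot be reached from the start state, so discard them.
Start with accepting vs non-accepting: {0,4} | {2,3,7,8,9,11}.
Refine {2,3,7,8,9,11} on symbol b: members go to different blocks, giving {2,3,7,8} and {9,11}.
Refine {0,4} on symbol b: members go to different blocks, giving {0} and {4}.
Refine {2,3,7,8} on symbol a: members go to different blocks, giving {2,3,8} and {7}.
Stable partition: {0} | {2,3,8} | {9,11} | {4} | {7} — 5 equivalence classes.
0 and 11 end up in different blocks, so they are distinguishable. For instance, the string 'ε' is accepted from only 0.

No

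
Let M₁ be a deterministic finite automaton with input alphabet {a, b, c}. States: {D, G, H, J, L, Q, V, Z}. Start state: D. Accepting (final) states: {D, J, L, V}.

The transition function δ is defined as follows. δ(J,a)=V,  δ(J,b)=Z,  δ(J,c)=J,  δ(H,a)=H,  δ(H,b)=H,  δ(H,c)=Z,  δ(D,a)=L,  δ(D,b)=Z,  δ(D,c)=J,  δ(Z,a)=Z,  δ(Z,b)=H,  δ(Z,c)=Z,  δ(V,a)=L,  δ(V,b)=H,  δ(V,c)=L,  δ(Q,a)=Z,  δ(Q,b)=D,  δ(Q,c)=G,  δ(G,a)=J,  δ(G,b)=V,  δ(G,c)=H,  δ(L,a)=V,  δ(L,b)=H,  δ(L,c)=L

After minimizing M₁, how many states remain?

2

States {G,Q} cannot be reached from the start state, so discard them.
Initial partition by acceptance: {D,J,L,V} | {H,Z}.
No further refinement is possible. Final partition (2 blocks): {D,J,L,V} | {H,Z}.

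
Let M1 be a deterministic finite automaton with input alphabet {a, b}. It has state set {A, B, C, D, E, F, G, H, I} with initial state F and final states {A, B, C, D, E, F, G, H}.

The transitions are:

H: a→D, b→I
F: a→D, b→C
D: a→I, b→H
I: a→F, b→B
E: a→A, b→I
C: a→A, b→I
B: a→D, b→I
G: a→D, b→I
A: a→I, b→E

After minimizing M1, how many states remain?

First remove the unreachable states {G}; 8 states remain.
Start with accepting vs non-accepting: {A,B,C,D,E,F,H} | {I}.
Refine {A,B,C,D,E,F,H} on symbol a: members go to different blocks, giving {B,C,E,F,H} and {A,D}.
Split {B,C,E,F,H} by δ(·,b) → {B,C,E,H} and {F}.
No further refinement is possible. Final partition (4 blocks): {B,C,E,H} | {I} | {A,D} | {F}.

4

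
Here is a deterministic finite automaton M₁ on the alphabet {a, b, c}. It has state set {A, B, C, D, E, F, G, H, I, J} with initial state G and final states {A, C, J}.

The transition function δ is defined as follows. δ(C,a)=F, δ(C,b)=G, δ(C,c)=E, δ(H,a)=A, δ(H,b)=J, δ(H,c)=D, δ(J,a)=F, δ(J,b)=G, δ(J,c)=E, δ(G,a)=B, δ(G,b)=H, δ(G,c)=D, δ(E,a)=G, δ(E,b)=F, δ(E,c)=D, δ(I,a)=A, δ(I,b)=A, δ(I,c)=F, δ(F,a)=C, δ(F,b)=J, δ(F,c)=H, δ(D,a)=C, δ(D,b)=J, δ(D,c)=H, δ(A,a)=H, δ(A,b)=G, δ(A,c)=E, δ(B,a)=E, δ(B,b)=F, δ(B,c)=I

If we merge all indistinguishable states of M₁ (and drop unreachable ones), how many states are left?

3

All states are reachable from the start state.
Initial partition by acceptance: {A,C,J} | {B,D,E,F,G,H,I}.
On input a, block {B,D,E,F,G,H,I} splits into {D,F,H,I} and {B,E,G}.
No further refinement is possible. Final partition (3 blocks): {A,C,J} | {D,F,H,I} | {B,E,G}.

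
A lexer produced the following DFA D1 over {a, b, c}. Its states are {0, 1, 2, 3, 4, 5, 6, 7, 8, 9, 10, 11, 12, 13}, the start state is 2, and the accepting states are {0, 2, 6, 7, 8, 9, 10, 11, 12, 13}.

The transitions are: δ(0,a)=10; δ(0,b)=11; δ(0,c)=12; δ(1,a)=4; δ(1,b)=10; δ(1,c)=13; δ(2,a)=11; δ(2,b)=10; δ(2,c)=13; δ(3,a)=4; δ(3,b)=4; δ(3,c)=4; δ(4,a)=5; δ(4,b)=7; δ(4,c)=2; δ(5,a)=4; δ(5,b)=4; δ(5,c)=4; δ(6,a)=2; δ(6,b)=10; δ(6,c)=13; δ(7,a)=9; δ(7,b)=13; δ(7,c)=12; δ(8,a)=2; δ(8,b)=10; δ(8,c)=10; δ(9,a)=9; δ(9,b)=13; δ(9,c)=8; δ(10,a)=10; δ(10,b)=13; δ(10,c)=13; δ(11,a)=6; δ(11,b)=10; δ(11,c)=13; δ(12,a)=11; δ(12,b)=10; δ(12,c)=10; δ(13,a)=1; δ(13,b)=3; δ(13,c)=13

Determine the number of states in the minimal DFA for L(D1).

Reachable states from the start: {1,2,3,4,5,6,7,8,9,10,11,12,13}. Unreachable: {0} — drop them.
Initial partition by acceptance: {2,6,7,8,9,10,11,12,13} | {1,3,4,5}.
Refine {2,6,7,8,9,10,11,12,13} on symbol a: members go to different blocks, giving {2,6,7,8,9,10,11,12} and {13}.
Split {2,6,7,8,9,10,11,12} by δ(·,b) → {2,6,8,11,12} and {7,9,10}.
Refine {2,6,8,11,12} on symbol c: members go to different blocks, giving {2,6,11} and {8,12}.
On input b, block {1,3,4,5} splits into {1,4} and {3,5}.
Refine {1,4} on symbol a: members go to different blocks, giving {1} and {4}.
Split {7,9,10} by δ(·,c) → {7,9} and {10}.
No further refinement is possible. Final partition (8 blocks): {2,6,11} | {1} | {13} | {7,9} | {8,12} | {3,5} | {4} | {10}.

8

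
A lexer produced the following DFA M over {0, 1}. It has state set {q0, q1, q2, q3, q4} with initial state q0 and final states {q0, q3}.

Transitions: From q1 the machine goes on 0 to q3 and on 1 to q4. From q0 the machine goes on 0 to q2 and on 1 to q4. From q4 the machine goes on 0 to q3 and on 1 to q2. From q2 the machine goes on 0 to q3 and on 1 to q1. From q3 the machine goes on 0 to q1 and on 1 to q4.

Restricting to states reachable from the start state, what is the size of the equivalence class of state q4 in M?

3

Initial partition by acceptance: {q0,q3} | {q1,q2,q4}.
Stable partition: {q0,q3} | {q1,q2,q4} — 2 equivalence classes.
State q4 belongs to the block {q1,q2,q4}, which has 3 states.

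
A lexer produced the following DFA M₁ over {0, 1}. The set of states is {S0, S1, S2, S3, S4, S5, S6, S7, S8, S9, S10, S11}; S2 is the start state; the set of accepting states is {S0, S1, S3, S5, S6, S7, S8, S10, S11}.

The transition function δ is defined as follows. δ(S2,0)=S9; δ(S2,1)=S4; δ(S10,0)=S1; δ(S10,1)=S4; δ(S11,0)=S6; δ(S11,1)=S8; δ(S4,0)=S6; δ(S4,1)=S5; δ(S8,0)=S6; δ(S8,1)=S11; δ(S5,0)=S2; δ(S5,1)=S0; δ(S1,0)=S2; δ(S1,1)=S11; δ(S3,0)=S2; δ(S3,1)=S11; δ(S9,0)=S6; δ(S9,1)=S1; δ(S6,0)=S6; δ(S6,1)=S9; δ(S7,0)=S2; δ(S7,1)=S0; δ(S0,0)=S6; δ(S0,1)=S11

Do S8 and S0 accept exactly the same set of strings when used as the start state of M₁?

Yes

States {S3,S7,S10} cannot be reached from the start state, so discard them.
P0 = {S0,S1,S5,S6,S8,S11} | {S2,S4,S9}.
Refine {S0,S1,S5,S6,S8,S11} on symbol 0: members go to different blocks, giving {S0,S6,S8,S11} and {S1,S5}.
Refine {S0,S6,S8,S11} on symbol 1: members go to different blocks, giving {S0,S8,S11} and {S6}.
On input 0, block {S2,S4,S9} splits into {S4,S9} and {S2}.
No further refinement is possible. Final partition (5 blocks): {S0,S8,S11} | {S4,S9} | {S1,S5} | {S6} | {S2}.
S8 and S0 lie in the same block of the stable partition, so they are equivalent — no string distinguishes them.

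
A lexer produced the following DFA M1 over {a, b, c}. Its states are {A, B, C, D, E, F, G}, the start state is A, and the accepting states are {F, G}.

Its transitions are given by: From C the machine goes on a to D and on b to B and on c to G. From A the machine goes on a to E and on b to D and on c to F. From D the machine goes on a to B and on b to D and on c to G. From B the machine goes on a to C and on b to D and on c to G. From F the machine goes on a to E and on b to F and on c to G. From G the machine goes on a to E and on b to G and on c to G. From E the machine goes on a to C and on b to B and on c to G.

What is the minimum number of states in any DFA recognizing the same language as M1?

2

Initial partition by acceptance: {F,G} | {A,B,C,D,E}.
The partition is now stable with 2 blocks: {F,G} | {A,B,C,D,E}.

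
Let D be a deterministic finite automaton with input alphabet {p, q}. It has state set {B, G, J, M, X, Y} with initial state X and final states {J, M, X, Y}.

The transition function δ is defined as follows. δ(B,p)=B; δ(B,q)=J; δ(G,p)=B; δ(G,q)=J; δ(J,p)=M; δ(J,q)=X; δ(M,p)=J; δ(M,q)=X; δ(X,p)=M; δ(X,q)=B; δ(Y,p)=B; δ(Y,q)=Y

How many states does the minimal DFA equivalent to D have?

3

Reachable states from the start: {B,J,M,X}. Unreachable: {G,Y} — drop them.
P0 = {J,M,X} | {B}.
Split {J,M,X} by δ(·,q) → {J,M} and {X}.
Stable partition: {J,M} | {B} | {X} — 3 equivalence classes.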